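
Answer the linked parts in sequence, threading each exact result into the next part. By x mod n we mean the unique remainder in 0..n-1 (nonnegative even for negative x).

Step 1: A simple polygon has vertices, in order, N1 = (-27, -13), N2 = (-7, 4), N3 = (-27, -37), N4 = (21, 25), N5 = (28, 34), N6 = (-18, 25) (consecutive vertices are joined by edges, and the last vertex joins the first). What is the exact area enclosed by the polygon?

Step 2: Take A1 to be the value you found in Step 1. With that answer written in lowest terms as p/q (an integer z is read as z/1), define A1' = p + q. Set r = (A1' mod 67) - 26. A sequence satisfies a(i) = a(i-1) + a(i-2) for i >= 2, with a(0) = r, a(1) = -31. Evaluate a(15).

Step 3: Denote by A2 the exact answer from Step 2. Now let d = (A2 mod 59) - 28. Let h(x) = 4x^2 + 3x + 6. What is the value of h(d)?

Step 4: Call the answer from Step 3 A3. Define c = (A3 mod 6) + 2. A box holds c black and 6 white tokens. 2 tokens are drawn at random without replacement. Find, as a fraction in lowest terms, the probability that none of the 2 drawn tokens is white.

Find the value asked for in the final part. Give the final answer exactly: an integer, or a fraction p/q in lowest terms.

Step 1: cross terms: (-27*4 - -7*-13)=-199, (-7*-37 - -27*4)=367, (-27*25 - 21*-37)=102, (21*34 - 28*25)=14, (28*25 - -18*34)=1312, (-18*-13 - -27*25)=909; twice the area = |2505| = 2505; area = 2505/2; answer 2505/2
Step 2: A1 = 2505/2; threaded value p + q = 2507; r = 2; a(2) = 1*(-31) + 1*(2) = -29; iterating: a(2)=-29, a(3)=-60, a(4)=-89, a(5)=-149, a(6)=-238, a(7)=-387, a(8)=-625, a(9)=-1012, a(10)=-1637, a(11)=-2649, a(12)=-4286, a(13)=-6935, a(14)=-11221, a(15)=-18156; answer -18156
Step 3: A2 = -18156; d = -12; 4*(-12)^2 + 3*(-12)^1 + 6 = (576) + (-36) + (6) = 546; answer 546
Step 4: A3 = 546; c = 2; total draws C(8,2) = 28; favorable C(2,2) = 1; P = 1/28; answer 1/28

1/28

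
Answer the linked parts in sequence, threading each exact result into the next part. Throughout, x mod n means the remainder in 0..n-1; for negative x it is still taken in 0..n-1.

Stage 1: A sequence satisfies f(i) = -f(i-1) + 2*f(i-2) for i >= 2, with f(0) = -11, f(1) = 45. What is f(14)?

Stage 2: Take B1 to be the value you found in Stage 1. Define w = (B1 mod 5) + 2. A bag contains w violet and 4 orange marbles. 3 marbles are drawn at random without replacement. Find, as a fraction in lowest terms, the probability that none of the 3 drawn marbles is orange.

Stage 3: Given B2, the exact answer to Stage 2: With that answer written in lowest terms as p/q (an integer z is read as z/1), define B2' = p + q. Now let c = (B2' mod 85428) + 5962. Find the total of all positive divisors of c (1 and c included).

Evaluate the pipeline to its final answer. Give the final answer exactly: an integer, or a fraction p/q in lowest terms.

Stage 1: f(2) = -1*(45) + 2*(-11) = -67; iterating: f(2)=-67, f(3)=157, f(4)=-291, f(5)=605, f(6)=-1187, f(7)=2397, f(8)=-4771, f(9)=9565, f(10)=-19107, f(11)=38237, f(12)=-76451, f(13)=152925, f(14)=-305827; answer -305827
Stage 2: B1 = -305827; w = 5; total draws C(9,3) = 84; favorable C(5,3) = 10; P = 5/42; answer 5/42
Stage 3: B2 = 5/42; threaded value p + q = 47; c = 6009; 6009 = 3 * 2003; sigma = (1 + 3) * (1 + 2003) = 4 * 2004 = 8016; answer 8016

8016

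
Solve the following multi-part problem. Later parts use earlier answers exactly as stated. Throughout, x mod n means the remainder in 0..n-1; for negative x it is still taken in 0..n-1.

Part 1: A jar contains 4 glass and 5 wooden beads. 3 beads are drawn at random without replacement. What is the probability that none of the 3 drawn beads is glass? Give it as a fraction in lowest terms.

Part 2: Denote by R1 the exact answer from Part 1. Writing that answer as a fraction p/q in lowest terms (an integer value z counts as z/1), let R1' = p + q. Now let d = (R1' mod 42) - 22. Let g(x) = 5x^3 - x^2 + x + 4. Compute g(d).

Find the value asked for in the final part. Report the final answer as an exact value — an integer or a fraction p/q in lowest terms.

-24867

Part 1: total draws C(9,3) = 84; favorable C(5,3) = 10; P = 5/42; answer 5/42
Part 2: R1 = 5/42; threaded value p + q = 47; d = -17; 5*(-17)^3 - 1*(-17)^2 + 1*(-17)^1 + 4 = (-24565) + (-289) + (-17) + (4) = -24867; answer -24867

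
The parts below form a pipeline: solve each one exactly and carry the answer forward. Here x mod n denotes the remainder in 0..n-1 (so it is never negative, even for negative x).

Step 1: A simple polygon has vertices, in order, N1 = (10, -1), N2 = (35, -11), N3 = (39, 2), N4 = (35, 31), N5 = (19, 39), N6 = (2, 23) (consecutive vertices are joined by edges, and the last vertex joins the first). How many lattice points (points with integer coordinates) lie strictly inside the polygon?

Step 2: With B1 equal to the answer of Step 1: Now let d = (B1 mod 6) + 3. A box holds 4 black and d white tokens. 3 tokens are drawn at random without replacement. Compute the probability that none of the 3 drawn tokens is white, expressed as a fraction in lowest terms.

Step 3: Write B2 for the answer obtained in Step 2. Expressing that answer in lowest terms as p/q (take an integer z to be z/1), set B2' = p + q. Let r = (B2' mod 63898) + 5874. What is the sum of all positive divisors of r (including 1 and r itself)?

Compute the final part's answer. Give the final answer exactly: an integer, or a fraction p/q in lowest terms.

Step 1: cross terms: (10*-11 - 35*-1)=-75, (35*2 - 39*-11)=499, (39*31 - 35*2)=1139, (35*39 - 19*31)=776, (19*23 - 2*39)=359, (2*-1 - 10*23)=-232; twice the area = |2466| = 2466; area = 1233; boundary points = 5 + 1 + 1 + 8 + 1 + 8 = 24; strictly interior points = area - boundary/2 + 1 = 1222; answer 1222
Step 2: B1 = 1222; d = 7; total draws C(11,3) = 165; favorable C(4,3) = 4; P = 4/165; answer 4/165
Step 3: B2 = 4/165; threaded value p + q = 169; r = 6043; 6043 is prime, so its only divisors are 1 and 6043; sigma = 1 + 6043 = 6044; answer 6044

6044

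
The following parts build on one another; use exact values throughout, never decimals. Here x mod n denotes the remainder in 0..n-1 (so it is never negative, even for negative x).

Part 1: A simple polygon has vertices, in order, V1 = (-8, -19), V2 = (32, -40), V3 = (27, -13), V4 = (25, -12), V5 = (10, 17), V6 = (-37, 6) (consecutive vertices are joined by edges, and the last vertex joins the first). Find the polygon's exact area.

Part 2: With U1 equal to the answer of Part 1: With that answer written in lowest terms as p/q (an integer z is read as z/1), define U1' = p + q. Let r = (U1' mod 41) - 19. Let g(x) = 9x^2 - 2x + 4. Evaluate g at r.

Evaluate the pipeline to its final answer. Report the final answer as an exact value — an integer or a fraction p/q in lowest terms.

564

Part 1: cross terms: (-8*-40 - 32*-19)=928, (32*-13 - 27*-40)=664, (27*-12 - 25*-13)=1, (25*17 - 10*-12)=545, (10*6 - -37*17)=689, (-37*-19 - -8*6)=751; twice the area = |3578| = 3578; area = 1789; answer 1789
Part 2: U1 = 1789; threaded value p + q = 1790; r = 8; 9*(8)^2 - 2*(8)^1 + 4 = (576) + (-16) + (4) = 564; answer 564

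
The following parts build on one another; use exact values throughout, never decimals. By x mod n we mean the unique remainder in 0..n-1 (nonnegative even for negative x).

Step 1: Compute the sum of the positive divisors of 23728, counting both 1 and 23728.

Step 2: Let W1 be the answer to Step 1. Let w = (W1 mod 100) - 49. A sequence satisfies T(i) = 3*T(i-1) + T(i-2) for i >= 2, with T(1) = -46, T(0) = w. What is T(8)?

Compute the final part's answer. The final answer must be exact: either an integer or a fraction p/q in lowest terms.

-234147

Step 1: 23728 = 2^4 * 1483; sigma = (1 + 2 + 4 + 8 + 16) * (1 + 1483) = 31 * 1484 = 46004; answer 46004
Step 2: W1 = 46004; w = -45; T(2) = 3*(-46) + 1*(-45) = -183; iterating: T(2)=-183, T(3)=-595, T(4)=-1968, T(5)=-6499, T(6)=-21465, T(7)=-70894, T(8)=-234147; answer -234147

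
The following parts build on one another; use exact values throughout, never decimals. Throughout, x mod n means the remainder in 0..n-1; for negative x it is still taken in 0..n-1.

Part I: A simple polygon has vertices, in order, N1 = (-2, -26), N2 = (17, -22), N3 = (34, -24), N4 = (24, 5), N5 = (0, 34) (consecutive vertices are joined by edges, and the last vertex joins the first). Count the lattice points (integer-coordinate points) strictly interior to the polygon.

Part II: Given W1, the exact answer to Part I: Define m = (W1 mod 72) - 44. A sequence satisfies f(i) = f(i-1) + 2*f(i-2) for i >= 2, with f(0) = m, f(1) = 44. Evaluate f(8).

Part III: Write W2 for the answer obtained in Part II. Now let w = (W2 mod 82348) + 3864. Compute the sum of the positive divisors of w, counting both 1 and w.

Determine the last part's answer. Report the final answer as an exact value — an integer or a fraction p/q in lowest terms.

7500

Part I: cross terms: (-2*-22 - 17*-26)=486, (17*-24 - 34*-22)=340, (34*5 - 24*-24)=746, (24*34 - 0*5)=816, (0*-26 - -2*34)=68; twice the area = |2456| = 2456; area = 1228; boundary points = 1 + 1 + 1 + 1 + 2 = 6; strictly interior points = area - boundary/2 + 1 = 1226; answer 1226
Part II: W1 = 1226; m = -42; f(2) = 1*(44) + 2*(-42) = -40; iterating: f(2)=-40, f(3)=48, f(4)=-32, f(5)=64, f(6)=0, f(7)=128, f(8)=128; answer 128
Part III: W2 = 128; w = 3992; 3992 = 2^3 * 499; sigma = (1 + 2 + 4 + 8) * (1 + 499) = 15 * 500 = 7500; answer 7500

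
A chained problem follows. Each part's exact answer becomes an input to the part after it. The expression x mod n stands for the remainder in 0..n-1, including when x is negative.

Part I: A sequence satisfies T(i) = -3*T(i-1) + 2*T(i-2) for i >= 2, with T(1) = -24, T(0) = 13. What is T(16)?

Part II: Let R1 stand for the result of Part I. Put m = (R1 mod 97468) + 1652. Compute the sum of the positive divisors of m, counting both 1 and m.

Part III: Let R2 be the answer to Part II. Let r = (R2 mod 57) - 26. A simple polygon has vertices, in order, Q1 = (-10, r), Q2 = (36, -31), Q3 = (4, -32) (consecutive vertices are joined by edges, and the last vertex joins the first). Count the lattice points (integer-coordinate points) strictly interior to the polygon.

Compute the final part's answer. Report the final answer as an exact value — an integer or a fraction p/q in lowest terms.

966

Part I: T(2) = -3*(-24) + 2*(13) = 98; iterating: T(2)=98, T(3)=-342, T(4)=1222, T(5)=-4350, T(6)=15494, T(7)=-55182, T(8)=196534, T(9)=-699966, T(10)=2492966, T(11)=-8878830, T(12)=31622422, T(13)=-112624926, T(14)=401119622, T(15)=-1428608718, T(16)=5088065398; answer 5088065398
Part II: R1 = 5088065398; m = 42514; 42514 = 2 * 29 * 733; sigma = (1 + 2) * (1 + 29) * (1 + 733) = 3 * 30 * 734 = 66060; answer 66060
Part III: R2 = 66060; r = 28; cross terms: (-10*-31 - 36*28)=-698, (36*-32 - 4*-31)=-1028, (4*28 - -10*-32)=-208; twice the area = |-1934| = 1934; area = 967; boundary points = 1 + 1 + 2 = 4; strictly interior points = area - boundary/2 + 1 = 966; answer 966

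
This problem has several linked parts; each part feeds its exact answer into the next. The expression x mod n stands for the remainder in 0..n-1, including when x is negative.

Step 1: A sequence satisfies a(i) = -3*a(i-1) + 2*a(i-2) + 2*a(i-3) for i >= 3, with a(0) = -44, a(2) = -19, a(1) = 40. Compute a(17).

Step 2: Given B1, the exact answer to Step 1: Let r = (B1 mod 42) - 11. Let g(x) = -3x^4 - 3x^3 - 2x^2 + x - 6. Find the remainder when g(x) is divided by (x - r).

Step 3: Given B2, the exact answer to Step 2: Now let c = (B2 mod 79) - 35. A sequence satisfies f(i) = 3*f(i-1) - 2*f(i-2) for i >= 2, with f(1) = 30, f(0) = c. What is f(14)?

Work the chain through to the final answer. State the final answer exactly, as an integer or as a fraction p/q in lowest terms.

524254

Step 1: a(3) = -3*(-19) + 2*(40) + 2*(-44) = 49; iterating: a(3)=49, a(4)=-105, a(5)=375, a(6)=-1237, a(7)=4251, a(8)=-14477, a(9)=49459, a(10)=-168829, a(11)=576451, a(12)=-1968093, a(13)=6719523, a(14)=-22941853, a(15)=78328419, a(16)=-267429917, a(17)=913062883; answer 913062883
Step 2: B1 = 913062883; r = 8; remainder = value at the root: -3*(8)^4 - 3*(8)^3 - 2*(8)^2 + 1*(8)^1 - 6 = (-12288) + (-1536) + (-128) + (8) + (-6) = -13950; answer -13950
Step 3: B2 = -13950; c = -2; f(2) = 3*(30) - 2*(-2) = 94; iterating: f(2)=94, f(3)=222, f(4)=478, f(5)=990, f(6)=2014, f(7)=4062, f(8)=8158, f(9)=16350, f(10)=32734, f(11)=65502, f(12)=131038, f(13)=262110, f(14)=524254; answer 524254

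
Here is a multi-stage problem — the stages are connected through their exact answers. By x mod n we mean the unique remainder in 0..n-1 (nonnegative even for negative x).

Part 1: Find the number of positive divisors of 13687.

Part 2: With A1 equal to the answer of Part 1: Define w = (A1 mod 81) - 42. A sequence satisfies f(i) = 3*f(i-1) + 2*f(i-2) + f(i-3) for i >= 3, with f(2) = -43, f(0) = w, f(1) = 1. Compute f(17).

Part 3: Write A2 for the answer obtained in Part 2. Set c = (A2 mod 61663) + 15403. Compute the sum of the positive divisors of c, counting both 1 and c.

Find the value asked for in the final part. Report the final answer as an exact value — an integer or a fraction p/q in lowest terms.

Part 1: 13687 is prime, so its only divisors are 1 and 13687; count = 2; answer 2
Part 2: A1 = 2; w = -40; f(3) = 3*(-43) + 2*(1) + 1*(-40) = -167; iterating: f(3)=-167, f(4)=-586, f(5)=-2135, f(6)=-7744, f(7)=-28088, f(8)=-101887, f(9)=-369581, f(10)=-1340605, f(11)=-4862864, f(12)=-17639383, f(13)=-63984482, f(14)=-232095076, f(15)=-841893575, f(16)=-3053855359, f(17)=-11077448303; answer -11077448303
Part 3: A2 = -11077448303; c = 16735; 16735 = 5 * 3347; sigma = (1 + 5) * (1 + 3347) = 6 * 3348 = 20088; answer 20088

20088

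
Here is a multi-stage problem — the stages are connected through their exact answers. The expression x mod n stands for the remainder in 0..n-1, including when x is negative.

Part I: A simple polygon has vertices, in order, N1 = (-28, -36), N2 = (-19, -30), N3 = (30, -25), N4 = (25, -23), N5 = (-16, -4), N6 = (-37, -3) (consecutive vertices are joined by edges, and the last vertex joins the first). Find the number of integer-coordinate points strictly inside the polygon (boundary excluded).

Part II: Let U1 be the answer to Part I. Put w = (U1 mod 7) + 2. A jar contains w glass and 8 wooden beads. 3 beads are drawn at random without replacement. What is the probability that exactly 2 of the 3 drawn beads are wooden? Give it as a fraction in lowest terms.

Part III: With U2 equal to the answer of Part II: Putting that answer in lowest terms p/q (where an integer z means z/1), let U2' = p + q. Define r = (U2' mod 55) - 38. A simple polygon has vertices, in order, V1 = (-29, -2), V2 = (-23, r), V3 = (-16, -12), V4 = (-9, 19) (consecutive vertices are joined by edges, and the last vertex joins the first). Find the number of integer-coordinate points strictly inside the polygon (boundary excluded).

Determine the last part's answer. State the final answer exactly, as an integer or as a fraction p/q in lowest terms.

192

Part I: cross terms: (-28*-30 - -19*-36)=156, (-19*-25 - 30*-30)=1375, (30*-23 - 25*-25)=-65, (25*-4 - -16*-23)=-468, (-16*-3 - -37*-4)=-100, (-37*-36 - -28*-3)=1248; twice the area = |2146| = 2146; area = 1073; boundary points = 3 + 1 + 1 + 1 + 1 + 3 = 10; strictly interior points = area - boundary/2 + 1 = 1069; answer 1069
Part II: U1 = 1069; w = 7; total draws C(15,3) = 455; favorable C(8,2)*C(7,1) = 196; P = 28/65; answer 28/65
Part III: U2 = 28/65; threaded value p + q = 93; r = 0; cross terms: (-29*0 - -23*-2)=-46, (-23*-12 - -16*0)=276, (-16*19 - -9*-12)=-412, (-9*-2 - -29*19)=569; twice the area = |387| = 387; area = 387/2; boundary points = 2 + 1 + 1 + 1 = 5; strictly interior points = area - boundary/2 + 1 = 192; answer 192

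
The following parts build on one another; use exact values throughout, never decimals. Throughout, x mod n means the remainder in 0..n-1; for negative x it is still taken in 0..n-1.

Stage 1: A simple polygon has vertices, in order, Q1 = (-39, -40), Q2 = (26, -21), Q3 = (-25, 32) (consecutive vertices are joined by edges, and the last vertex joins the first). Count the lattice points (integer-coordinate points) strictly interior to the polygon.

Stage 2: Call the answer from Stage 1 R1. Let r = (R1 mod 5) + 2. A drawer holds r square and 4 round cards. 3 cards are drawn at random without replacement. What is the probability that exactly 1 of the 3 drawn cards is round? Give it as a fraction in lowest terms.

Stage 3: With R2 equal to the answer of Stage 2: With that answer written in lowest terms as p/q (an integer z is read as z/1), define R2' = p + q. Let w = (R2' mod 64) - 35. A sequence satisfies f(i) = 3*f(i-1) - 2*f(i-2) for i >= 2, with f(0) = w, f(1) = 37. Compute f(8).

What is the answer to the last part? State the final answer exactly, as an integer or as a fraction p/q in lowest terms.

6387

Stage 1: cross terms: (-39*-21 - 26*-40)=1859, (26*32 - -25*-21)=307, (-25*-40 - -39*32)=2248; twice the area = |4414| = 4414; area = 2207; boundary points = 1 + 1 + 2 = 4; strictly interior points = area - boundary/2 + 1 = 2206; answer 2206
Stage 2: R1 = 2206; r = 3; total draws C(7,3) = 35; favorable C(4,1)*C(3,2) = 12; P = 12/35; answer 12/35
Stage 3: R2 = 12/35; threaded value p + q = 47; w = 12; f(2) = 3*(37) - 2*(12) = 87; iterating: f(2)=87, f(3)=187, f(4)=387, f(5)=787, f(6)=1587, f(7)=3187, f(8)=6387; answer 6387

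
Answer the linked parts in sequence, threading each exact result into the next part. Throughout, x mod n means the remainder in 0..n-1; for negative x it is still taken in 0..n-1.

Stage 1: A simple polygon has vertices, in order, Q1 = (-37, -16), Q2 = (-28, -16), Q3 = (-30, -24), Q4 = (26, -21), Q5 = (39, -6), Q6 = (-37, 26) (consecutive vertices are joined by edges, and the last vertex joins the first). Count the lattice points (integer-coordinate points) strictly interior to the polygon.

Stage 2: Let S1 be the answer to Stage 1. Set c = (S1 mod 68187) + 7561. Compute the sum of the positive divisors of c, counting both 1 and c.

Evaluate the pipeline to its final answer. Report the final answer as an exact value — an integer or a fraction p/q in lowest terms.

18450

Stage 1: cross terms: (-37*-16 - -28*-16)=144, (-28*-24 - -30*-16)=192, (-30*-21 - 26*-24)=1254, (26*-6 - 39*-21)=663, (39*26 - -37*-6)=792, (-37*-16 - -37*26)=1554; twice the area = |4599| = 4599; area = 4599/2; boundary points = 9 + 2 + 1 + 1 + 4 + 42 = 59; strictly interior points = area - boundary/2 + 1 = 2271; answer 2271
Stage 2: S1 = 2271; c = 9832; 9832 = 2^3 * 1229; sigma = (1 + 2 + 4 + 8) * (1 + 1229) = 15 * 1230 = 18450; answer 18450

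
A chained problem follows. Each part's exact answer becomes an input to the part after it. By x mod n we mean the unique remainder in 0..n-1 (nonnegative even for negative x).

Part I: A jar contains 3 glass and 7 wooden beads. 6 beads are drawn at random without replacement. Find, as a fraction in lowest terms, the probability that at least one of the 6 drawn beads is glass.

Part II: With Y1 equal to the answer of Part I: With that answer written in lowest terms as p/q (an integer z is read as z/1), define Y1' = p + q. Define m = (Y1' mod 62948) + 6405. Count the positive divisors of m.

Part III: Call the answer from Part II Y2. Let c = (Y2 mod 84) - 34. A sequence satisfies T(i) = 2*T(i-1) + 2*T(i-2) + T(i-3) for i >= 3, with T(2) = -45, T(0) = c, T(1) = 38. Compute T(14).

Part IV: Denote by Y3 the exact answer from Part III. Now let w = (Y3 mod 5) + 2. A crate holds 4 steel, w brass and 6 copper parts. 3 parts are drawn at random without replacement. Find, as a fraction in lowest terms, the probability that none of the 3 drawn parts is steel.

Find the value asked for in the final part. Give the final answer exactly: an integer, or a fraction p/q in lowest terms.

Part I: total draws C(10,6) = 210; complement C(7,6) = 7; favorable 210 - 7 = 203; P = 29/30; answer 29/30
Part II: Y1 = 29/30; threaded value p + q = 59; m = 6464; 6464 = 2^6 * 101; number of divisors = (6+1) * (1+1) = 14; answer 14
Part III: Y2 = 14; c = -20; T(3) = 2*(-45) + 2*(38) + 1*(-20) = -34; iterating: T(3)=-34, T(4)=-120, T(5)=-353, T(6)=-980, T(7)=-2786, T(8)=-7885, T(9)=-22322, T(10)=-63200, T(11)=-178929, T(12)=-506580, T(13)=-1434218, T(14)=-4060525; answer -4060525
Part IV: Y3 = -4060525; w = 2; total draws C(12,3) = 220; favorable C(8,3) = 56; P = 14/55; answer 14/55

14/55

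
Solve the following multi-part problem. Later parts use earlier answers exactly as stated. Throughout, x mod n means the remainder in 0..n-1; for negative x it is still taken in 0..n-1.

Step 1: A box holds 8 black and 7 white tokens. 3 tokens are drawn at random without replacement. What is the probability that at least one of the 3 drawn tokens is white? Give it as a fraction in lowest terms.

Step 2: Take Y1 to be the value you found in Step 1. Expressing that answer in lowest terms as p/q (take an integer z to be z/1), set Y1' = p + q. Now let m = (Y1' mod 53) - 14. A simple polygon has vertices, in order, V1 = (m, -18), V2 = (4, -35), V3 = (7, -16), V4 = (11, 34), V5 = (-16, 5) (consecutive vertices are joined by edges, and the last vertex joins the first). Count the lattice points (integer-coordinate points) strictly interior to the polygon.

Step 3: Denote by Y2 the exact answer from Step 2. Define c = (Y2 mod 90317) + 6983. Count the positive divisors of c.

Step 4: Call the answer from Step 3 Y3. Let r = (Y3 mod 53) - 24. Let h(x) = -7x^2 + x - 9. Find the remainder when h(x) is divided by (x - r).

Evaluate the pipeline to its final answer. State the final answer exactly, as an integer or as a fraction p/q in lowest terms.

-1817

Step 1: total draws C(15,3) = 455; complement C(8,3) = 56; favorable 455 - 56 = 399; P = 57/65; answer 57/65
Step 2: Y1 = 57/65; threaded value p + q = 122; m = 2; cross terms: (2*-35 - 4*-18)=2, (4*-16 - 7*-35)=181, (7*34 - 11*-16)=414, (11*5 - -16*34)=599, (-16*-18 - 2*5)=278; twice the area = |1474| = 1474; area = 737; boundary points = 1 + 1 + 2 + 1 + 1 = 6; strictly interior points = area - boundary/2 + 1 = 735; answer 735
Step 3: Y2 = 735; c = 7718; 7718 = 2 * 17 * 227; number of divisors = (1+1) * (1+1) * (1+1) = 8; answer 8
Step 4: Y3 = 8; r = -16; remainder = value at the root: -7*(-16)^2 + 1*(-16)^1 - 9 = (-1792) + (-16) + (-9) = -1817; answer -1817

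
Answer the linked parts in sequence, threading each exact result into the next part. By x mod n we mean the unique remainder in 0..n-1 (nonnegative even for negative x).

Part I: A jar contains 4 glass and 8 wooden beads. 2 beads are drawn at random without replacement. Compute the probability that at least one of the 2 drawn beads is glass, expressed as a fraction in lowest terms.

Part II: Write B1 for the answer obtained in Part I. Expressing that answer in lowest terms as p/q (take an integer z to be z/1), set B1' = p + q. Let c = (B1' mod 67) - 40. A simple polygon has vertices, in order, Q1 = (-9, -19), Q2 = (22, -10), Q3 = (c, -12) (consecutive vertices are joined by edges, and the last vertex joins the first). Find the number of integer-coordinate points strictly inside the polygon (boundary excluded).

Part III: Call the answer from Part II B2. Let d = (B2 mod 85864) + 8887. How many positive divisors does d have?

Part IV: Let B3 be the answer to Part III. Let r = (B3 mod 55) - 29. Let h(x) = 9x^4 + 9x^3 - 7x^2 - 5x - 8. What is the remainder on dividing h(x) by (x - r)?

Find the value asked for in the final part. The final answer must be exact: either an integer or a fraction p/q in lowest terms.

1663990

Part I: total draws C(12,2) = 66; complement C(8,2) = 28; favorable 66 - 28 = 38; P = 19/33; answer 19/33
Part II: B1 = 19/33; threaded value p + q = 52; c = 12; cross terms: (-9*-10 - 22*-19)=508, (22*-12 - 12*-10)=-144, (12*-19 - -9*-12)=-336; twice the area = |28| = 28; area = 14; boundary points = 1 + 2 + 7 = 10; strictly interior points = area - boundary/2 + 1 = 10; answer 10
Part III: B2 = 10; d = 8897; 8897 = 7 * 31 * 41; number of divisors = (1+1) * (1+1) * (1+1) = 8; answer 8
Part IV: B3 = 8; r = -21; remainder = value at the root: 9*(-21)^4 + 9*(-21)^3 - 7*(-21)^2 - 5*(-21)^1 - 8 = (1750329) + (-83349) + (-3087) + (105) + (-8) = 1663990; answer 1663990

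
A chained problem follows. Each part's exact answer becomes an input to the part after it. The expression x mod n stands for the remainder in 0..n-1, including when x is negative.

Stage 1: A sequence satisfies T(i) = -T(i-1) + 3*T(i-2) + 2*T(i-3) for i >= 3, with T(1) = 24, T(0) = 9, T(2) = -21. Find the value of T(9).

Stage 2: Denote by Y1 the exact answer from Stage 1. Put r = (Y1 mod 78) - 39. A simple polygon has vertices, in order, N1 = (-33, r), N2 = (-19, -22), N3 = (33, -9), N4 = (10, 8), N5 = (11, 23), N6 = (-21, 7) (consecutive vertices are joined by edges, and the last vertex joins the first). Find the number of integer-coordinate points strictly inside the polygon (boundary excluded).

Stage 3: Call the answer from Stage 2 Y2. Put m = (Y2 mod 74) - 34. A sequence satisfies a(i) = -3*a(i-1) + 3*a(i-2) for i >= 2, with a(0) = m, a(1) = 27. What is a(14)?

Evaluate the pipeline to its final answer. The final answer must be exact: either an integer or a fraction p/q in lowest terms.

Stage 1: T(3) = -1*(-21) + 3*(24) + 2*(9) = 111; iterating: T(3)=111, T(4)=-126, T(5)=417, T(6)=-573, T(7)=1572, T(8)=-2457, T(9)=6027; answer 6027
Stage 2: Y1 = 6027; r = -18; cross terms: (-33*-22 - -19*-18)=384, (-19*-9 - 33*-22)=897, (33*8 - 10*-9)=354, (10*23 - 11*8)=142, (11*7 - -21*23)=560, (-21*-18 - -33*7)=609; twice the area = |2946| = 2946; area = 1473; boundary points = 2 + 13 + 1 + 1 + 16 + 1 = 34; strictly interior points = area - boundary/2 + 1 = 1457; answer 1457
Stage 3: Y2 = 1457; m = 17; a(2) = -3*(27) + 3*(17) = -30; iterating: a(2)=-30, a(3)=171, a(4)=-603, a(5)=2322, a(6)=-8775, a(7)=33291, a(8)=-126198, a(9)=478467, a(10)=-1813995, a(11)=6877386, a(12)=-26074143, a(13)=98854587, a(14)=-374786190; answer -374786190

-374786190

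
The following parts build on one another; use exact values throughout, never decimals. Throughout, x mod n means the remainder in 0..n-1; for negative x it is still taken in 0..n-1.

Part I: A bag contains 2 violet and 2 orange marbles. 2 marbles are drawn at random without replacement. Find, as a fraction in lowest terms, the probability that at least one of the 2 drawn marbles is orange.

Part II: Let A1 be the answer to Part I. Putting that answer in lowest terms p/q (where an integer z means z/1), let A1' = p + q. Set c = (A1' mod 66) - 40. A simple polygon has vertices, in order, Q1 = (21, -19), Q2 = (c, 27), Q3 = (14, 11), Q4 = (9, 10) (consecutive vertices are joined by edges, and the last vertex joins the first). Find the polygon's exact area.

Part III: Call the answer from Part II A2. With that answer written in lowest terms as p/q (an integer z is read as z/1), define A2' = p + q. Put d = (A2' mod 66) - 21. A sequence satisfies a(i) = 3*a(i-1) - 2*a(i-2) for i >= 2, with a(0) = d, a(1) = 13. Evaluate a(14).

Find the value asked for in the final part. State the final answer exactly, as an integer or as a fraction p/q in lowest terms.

16395

Part I: total draws C(4,2) = 6; complement C(2,2) = 1; favorable 6 - 1 = 5; P = 5/6; answer 5/6
Part II: A1 = 5/6; threaded value p + q = 11; c = -29; cross terms: (21*27 - -29*-19)=16, (-29*11 - 14*27)=-697, (14*10 - 9*11)=41, (9*-19 - 21*10)=-381; twice the area = |-1021| = 1021; area = 1021/2; answer 1021/2
Part III: A2 = 1021/2; threaded value p + q = 1023; d = 12; a(2) = 3*(13) - 2*(12) = 15; iterating: a(2)=15, a(3)=19, a(4)=27, a(5)=43, a(6)=75, a(7)=139, a(8)=267, a(9)=523, a(10)=1035, a(11)=2059, a(12)=4107, a(13)=8203, a(14)=16395; answer 16395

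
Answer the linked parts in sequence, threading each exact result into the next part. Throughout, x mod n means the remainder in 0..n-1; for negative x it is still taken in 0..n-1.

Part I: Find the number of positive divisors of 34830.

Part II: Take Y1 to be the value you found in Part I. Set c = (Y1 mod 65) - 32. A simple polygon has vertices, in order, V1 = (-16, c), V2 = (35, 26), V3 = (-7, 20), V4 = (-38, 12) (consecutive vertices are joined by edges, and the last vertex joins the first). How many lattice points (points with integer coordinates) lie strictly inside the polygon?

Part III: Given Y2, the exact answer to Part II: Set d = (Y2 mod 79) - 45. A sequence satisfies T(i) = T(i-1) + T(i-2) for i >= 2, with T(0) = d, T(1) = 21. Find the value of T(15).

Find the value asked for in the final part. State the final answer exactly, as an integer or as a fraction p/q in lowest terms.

Part I: 34830 = 2 * 3^4 * 5 * 43; number of divisors = (1+1) * (4+1) * (1+1) * (1+1) = 40; answer 40
Part II: Y1 = 40; c = 8; cross terms: (-16*26 - 35*8)=-696, (35*20 - -7*26)=882, (-7*12 - -38*20)=676, (-38*8 - -16*12)=-112; twice the area = |750| = 750; area = 375; boundary points = 3 + 6 + 1 + 2 = 12; strictly interior points = area - boundary/2 + 1 = 370; answer 370
Part III: Y2 = 370; d = 9; T(2) = 1*(21) + 1*(9) = 30; iterating: T(2)=30, T(3)=51, T(4)=81, T(5)=132, T(6)=213, T(7)=345, T(8)=558, T(9)=903, T(10)=1461, T(11)=2364, T(12)=3825, T(13)=6189, T(14)=10014, T(15)=16203; answer 16203

16203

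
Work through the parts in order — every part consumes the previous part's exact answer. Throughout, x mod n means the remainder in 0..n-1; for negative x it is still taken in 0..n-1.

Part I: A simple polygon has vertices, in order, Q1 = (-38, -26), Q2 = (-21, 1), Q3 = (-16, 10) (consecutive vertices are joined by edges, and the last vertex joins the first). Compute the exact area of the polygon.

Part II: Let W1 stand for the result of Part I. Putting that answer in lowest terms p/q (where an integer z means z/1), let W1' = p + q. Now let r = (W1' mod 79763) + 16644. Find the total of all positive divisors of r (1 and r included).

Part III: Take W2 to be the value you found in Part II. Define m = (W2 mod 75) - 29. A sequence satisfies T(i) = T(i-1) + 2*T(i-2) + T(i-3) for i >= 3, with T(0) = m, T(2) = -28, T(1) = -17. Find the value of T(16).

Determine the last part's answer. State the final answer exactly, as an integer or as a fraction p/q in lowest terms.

-861860

Part I: cross terms: (-38*1 - -21*-26)=-584, (-21*10 - -16*1)=-194, (-16*-26 - -38*10)=796; twice the area = |18| = 18; area = 9; answer 9
Part II: W1 = 9; threaded value p + q = 10; r = 16654; 16654 = 2 * 11 * 757; sigma = (1 + 2) * (1 + 11) * (1 + 757) = 3 * 12 * 758 = 27288; answer 27288
Part III: W2 = 27288; m = 34; T(3) = 1*(-28) + 2*(-17) + 1*(34) = -28; iterating: T(3)=-28, T(4)=-101, T(5)=-185, T(6)=-415, T(7)=-886, T(8)=-1901, T(9)=-4088, T(10)=-8776, T(11)=-18853, T(12)=-40493, T(13)=-86975, T(14)=-186814, T(15)=-401257, T(16)=-861860; answer -861860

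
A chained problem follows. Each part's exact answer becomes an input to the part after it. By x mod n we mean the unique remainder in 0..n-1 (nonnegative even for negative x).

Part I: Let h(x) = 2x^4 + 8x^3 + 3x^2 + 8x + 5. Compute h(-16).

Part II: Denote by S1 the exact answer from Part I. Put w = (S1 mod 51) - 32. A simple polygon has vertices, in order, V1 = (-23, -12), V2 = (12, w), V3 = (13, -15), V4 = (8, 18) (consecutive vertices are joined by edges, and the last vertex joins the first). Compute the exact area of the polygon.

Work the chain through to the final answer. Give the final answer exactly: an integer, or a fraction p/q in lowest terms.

732

Part I: 2*(-16)^4 + 8*(-16)^3 + 3*(-16)^2 + 8*(-16)^1 + 5 = (131072) + (-32768) + (768) + (-128) + (5) = 98949; answer 98949
Part II: S1 = 98949; w = -23; cross terms: (-23*-23 - 12*-12)=673, (12*-15 - 13*-23)=119, (13*18 - 8*-15)=354, (8*-12 - -23*18)=318; twice the area = |1464| = 1464; area = 732; answer 732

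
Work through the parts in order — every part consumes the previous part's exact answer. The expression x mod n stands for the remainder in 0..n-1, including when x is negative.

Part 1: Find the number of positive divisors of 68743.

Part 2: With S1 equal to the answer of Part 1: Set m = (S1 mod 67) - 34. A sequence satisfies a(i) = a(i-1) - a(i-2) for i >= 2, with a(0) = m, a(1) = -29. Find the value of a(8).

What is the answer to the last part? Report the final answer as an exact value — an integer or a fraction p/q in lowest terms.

Part 1: 68743 is prime, so its only divisors are 1 and 68743; count = 2; answer 2
Part 2: S1 = 2; m = -32; a(2) = 1*(-29) - 1*(-32) = 3; iterating: a(2)=3, a(3)=32, a(4)=29, a(5)=-3, a(6)=-32, a(7)=-29, a(8)=3; answer 3

3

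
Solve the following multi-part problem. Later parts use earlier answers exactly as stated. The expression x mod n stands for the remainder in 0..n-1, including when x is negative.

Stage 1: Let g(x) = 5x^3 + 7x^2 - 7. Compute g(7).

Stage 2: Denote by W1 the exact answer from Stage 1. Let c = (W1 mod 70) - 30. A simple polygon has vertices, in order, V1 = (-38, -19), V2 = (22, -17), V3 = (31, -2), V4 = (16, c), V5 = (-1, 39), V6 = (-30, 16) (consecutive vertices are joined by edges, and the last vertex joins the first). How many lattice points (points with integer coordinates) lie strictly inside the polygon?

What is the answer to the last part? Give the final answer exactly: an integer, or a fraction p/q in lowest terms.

Stage 1: 5*(7)^3 + 7*(7)^2 - 7 = (1715) + (343) + (-7) = 2051; answer 2051
Stage 2: W1 = 2051; c = -9; cross terms: (-38*-17 - 22*-19)=1064, (22*-2 - 31*-17)=483, (31*-9 - 16*-2)=-247, (16*39 - -1*-9)=615, (-1*16 - -30*39)=1154, (-30*-19 - -38*16)=1178; twice the area = |4247| = 4247; area = 4247/2; boundary points = 2 + 3 + 1 + 1 + 1 + 1 = 9; strictly interior points = area - boundary/2 + 1 = 2120; answer 2120

2120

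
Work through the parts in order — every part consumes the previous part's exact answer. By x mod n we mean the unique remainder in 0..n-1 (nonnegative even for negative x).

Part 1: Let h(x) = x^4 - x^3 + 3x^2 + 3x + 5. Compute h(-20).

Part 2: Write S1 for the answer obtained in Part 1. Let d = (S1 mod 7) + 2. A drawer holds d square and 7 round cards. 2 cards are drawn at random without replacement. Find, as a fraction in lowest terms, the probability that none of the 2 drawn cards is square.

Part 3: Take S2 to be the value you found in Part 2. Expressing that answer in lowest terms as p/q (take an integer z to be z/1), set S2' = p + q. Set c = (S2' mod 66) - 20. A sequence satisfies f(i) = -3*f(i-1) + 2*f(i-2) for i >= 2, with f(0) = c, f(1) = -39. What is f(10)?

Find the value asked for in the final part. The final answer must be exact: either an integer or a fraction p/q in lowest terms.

Part 1: 1*(-20)^4 - 1*(-20)^3 + 3*(-20)^2 + 3*(-20)^1 + 5 = (160000) + (8000) + (1200) + (-60) + (5) = 169145; answer 169145
Part 2: S1 = 169145; d = 6; total draws C(13,2) = 78; favorable C(7,2) = 21; P = 7/26; answer 7/26
Part 3: S2 = 7/26; threaded value p + q = 33; c = 13; f(2) = -3*(-39) + 2*(13) = 143; iterating: f(2)=143, f(3)=-507, f(4)=1807, f(5)=-6435, f(6)=22919, f(7)=-81627, f(8)=290719, f(9)=-1035411, f(10)=3687671; answer 3687671

3687671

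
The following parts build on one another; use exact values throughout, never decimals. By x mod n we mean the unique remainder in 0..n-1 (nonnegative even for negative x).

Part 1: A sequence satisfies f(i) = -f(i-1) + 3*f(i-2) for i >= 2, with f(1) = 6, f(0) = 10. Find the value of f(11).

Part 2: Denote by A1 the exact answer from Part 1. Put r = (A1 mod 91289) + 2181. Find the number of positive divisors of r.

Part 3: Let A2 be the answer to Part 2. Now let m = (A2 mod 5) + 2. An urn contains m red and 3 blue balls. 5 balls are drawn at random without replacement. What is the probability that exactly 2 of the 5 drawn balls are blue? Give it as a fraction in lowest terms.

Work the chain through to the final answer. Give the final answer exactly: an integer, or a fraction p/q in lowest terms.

Part 1: f(2) = -1*(6) + 3*(10) = 24; iterating: f(2)=24, f(3)=-6, f(4)=78, f(5)=-96, f(6)=330, f(7)=-618, f(8)=1608, f(9)=-3462, f(10)=8286, f(11)=-18672; answer -18672
Part 2: A1 = -18672; r = 74798; 74798 = 2 * 149 * 251; number of divisors = (1+1) * (1+1) * (1+1) = 8; answer 8
Part 3: A2 = 8; m = 5; total draws C(8,5) = 56; favorable C(3,2)*C(5,3) = 30; P = 15/28; answer 15/28

15/28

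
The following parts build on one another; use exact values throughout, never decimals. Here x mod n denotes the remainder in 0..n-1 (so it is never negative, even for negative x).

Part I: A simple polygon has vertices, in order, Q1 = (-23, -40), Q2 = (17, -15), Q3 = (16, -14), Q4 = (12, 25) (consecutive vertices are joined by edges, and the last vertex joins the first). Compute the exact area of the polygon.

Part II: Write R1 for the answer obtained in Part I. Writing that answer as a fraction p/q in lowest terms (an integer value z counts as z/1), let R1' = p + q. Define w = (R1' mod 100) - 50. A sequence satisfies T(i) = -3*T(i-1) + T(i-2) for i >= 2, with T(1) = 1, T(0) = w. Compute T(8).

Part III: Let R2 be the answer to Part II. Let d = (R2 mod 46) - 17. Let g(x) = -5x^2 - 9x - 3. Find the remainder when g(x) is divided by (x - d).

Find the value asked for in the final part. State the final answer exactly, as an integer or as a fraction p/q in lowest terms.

-129

Part I: cross terms: (-23*-15 - 17*-40)=1025, (17*-14 - 16*-15)=2, (16*25 - 12*-14)=568, (12*-40 - -23*25)=95; twice the area = |1690| = 1690; area = 845; answer 845
Part II: R1 = 845; threaded value p + q = 846; w = -4; T(2) = -3*(1) + 1*(-4) = -7; iterating: T(2)=-7, T(3)=22, T(4)=-73, T(5)=241, T(6)=-796, T(7)=2629, T(8)=-8683; answer -8683
Part III: R2 = -8683; d = -6; remainder = value at the root: -5*(-6)^2 - 9*(-6)^1 - 3 = (-180) + (54) + (-3) = -129; answer -129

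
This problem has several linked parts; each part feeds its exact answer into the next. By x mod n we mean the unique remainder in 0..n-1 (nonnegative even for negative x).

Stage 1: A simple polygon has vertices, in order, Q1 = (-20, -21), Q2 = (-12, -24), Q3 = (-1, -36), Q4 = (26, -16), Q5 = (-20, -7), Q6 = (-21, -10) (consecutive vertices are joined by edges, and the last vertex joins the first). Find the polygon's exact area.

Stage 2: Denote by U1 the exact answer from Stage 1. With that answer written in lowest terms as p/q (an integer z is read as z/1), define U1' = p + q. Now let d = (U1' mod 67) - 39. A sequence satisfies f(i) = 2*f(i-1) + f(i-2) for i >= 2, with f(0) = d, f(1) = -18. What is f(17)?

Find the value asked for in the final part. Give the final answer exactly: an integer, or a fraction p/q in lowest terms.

Stage 1: cross terms: (-20*-24 - -12*-21)=228, (-12*-36 - -1*-24)=408, (-1*-16 - 26*-36)=952, (26*-7 - -20*-16)=-502, (-20*-10 - -21*-7)=53, (-21*-21 - -20*-10)=241; twice the area = |1380| = 1380; area = 690; answer 690
Stage 2: U1 = 690; threaded value p + q = 691; d = -18; f(2) = 2*(-18) + 1*(-18) = -54; iterating: f(2)=-54, f(3)=-126, f(4)=-306, f(5)=-738, f(6)=-1782, f(7)=-4302, f(8)=-10386, f(9)=-25074, f(10)=-60534, f(11)=-146142, f(12)=-352818, f(13)=-851778, f(14)=-2056374, f(15)=-4964526, f(16)=-11985426, f(17)=-28935378; answer -28935378

-28935378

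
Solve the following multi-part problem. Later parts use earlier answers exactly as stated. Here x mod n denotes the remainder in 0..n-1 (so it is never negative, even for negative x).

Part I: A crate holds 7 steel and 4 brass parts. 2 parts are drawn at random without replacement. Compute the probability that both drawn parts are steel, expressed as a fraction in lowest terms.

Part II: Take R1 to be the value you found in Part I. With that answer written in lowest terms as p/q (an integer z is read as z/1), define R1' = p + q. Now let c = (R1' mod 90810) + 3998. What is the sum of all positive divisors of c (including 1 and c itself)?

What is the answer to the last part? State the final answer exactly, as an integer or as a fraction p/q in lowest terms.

9408

Part I: total draws C(11,2) = 55; favorable C(7,2) = 21; P = 21/55; answer 21/55
Part II: R1 = 21/55; threaded value p + q = 76; c = 4074; 4074 = 2 * 3 * 7 * 97; sigma = (1 + 2) * (1 + 3) * (1 + 7) * (1 + 97) = 3 * 4 * 8 * 98 = 9408; answer 9408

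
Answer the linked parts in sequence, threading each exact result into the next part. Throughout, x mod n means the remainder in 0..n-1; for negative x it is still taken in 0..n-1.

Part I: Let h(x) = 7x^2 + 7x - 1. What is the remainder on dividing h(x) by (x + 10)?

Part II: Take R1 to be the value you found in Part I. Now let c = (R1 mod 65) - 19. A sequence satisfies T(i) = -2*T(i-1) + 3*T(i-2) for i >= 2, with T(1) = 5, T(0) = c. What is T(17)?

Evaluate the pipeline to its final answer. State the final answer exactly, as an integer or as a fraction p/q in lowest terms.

Part I: remainder = value at the root: 7*(-10)^2 + 7*(-10)^1 - 1 = (700) + (-70) + (-1) = 629; answer 629
Part II: R1 = 629; c = 25; T(2) = -2*(5) + 3*(25) = 65; iterating: T(2)=65, T(3)=-115, T(4)=425, T(5)=-1195, T(6)=3665, T(7)=-10915, T(8)=32825, T(9)=-98395, T(10)=295265, T(11)=-885715, T(12)=2657225, T(13)=-7971595, T(14)=23914865, T(15)=-71744515, T(16)=215233625, T(17)=-645700795; answer -645700795

-645700795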